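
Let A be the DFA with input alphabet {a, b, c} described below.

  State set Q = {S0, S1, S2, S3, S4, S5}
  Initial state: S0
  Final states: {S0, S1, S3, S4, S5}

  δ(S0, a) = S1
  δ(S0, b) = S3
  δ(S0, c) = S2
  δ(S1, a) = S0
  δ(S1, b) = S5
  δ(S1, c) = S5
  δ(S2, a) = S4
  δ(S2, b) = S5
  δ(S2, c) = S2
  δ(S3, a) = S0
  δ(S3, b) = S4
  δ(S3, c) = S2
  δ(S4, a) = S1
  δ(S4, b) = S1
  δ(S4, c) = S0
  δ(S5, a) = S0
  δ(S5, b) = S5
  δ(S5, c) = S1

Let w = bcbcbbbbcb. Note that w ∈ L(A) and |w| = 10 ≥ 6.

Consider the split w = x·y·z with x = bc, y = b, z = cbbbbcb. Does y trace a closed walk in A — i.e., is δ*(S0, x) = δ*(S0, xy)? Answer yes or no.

no

Run of A on the first 3 characters of w = b c b:
  step 0: S0  (start)
  step 1: S3  (read b: S0→S3)
  step 2: S2  (read c: S3→S2)
  step 3: S5  (read b: S2→S5)

After x (step 2): S2. After xy (step 3): S5.
They differ (S2 ≠ S5), so y is not a cycle from the state after x; this split is not the one the pumping-lemma construction produces, and pumping y need not keep the string in L(A).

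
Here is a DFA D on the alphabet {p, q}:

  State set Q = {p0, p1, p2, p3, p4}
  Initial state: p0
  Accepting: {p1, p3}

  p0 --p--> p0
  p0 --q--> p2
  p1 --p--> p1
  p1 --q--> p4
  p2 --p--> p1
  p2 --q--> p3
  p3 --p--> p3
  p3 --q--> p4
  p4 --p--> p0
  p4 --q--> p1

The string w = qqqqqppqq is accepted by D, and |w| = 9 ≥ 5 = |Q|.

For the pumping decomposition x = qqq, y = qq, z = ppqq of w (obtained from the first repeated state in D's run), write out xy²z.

xy^2z = qqq·qq·qq·ppqq = qqqqqqqppqq.
Reading y = qq takes D from p4 back to p4, so after x·y·y the machine is still in p4, and z then leads to the accepting state p3. Hence qqqqqqqppqq ∈ L(D).

qqqqqqqppqq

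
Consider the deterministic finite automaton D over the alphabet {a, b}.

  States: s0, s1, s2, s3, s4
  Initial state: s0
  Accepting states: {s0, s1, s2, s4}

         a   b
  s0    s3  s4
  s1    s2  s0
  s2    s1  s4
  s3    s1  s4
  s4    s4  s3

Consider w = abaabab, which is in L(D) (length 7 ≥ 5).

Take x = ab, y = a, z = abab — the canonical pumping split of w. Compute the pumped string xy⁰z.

xy⁰z = xz = ab·abab = ababab.
Reading y = a takes D from s4 back to s4, so after x the machine is still in s4, and z then leads to the accepting state s0. Hence ababab ∈ L(D).

ababab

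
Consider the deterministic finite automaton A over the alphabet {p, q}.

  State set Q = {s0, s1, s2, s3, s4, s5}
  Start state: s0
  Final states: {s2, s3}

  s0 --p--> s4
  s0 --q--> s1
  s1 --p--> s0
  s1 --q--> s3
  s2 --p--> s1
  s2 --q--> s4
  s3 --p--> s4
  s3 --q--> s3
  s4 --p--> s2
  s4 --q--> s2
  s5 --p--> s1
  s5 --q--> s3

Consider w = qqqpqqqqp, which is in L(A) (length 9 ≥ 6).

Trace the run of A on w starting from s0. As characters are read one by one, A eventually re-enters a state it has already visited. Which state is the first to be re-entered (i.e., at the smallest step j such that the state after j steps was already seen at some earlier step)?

s3

State sequence: s0 -q-> s1 -q-> s3 -q-> s3 -p-> s4 -q-> s2 -q-> s4 -q-> s2 -q-> s4 -p-> s2
First repeat at step 3: s3 was already visited.

The earliest repeat is at step j = 3: A is in s3, which it already visited at step i = 2.
Since A has 6 states, any run of length ≥ 6 visits 6+1 states, so by pigeonhole some state repeats within the first 6 steps — that repeat gives the pumpable loop.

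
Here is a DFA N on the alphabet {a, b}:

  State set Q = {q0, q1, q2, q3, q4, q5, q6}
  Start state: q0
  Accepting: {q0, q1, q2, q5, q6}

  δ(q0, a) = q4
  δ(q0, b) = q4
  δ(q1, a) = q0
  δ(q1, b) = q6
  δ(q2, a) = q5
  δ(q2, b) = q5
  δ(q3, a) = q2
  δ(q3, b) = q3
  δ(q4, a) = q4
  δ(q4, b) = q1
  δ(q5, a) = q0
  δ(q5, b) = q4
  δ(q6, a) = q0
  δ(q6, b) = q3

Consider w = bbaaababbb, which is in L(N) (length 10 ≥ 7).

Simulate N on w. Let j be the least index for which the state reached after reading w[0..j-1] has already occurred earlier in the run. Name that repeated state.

q0

Run of N on w = b b a a a b a b b b:
  step 0: q0  (start)
  step 1: q4  (read b: q0→q4)
  step 2: q1  (read b: q4→q1)
  step 3: q0  (read a: q1→q0)   ← first repeat (q0 seen earlier)
  step 4: q4  (read a: q0→q4)
  step 5: q4  (read a: q4→q4)
  step 6: q1  (read b: q4→q1)
  step 7: q0  (read a: q1→q0)
  step 8: q4  (read b: q0→q4)
  step 9: q1  (read b: q4→q1)
  step 10: q6  (read b: q1→q6)

The earliest repeat is at step j = 3: N is in q0, which it already visited at step i = 0.
The DFA has 7 states, so the proof of the pumping lemma guarantees a repeated state among the first 7+1 visited; the segment between the two visits is the pumpable y.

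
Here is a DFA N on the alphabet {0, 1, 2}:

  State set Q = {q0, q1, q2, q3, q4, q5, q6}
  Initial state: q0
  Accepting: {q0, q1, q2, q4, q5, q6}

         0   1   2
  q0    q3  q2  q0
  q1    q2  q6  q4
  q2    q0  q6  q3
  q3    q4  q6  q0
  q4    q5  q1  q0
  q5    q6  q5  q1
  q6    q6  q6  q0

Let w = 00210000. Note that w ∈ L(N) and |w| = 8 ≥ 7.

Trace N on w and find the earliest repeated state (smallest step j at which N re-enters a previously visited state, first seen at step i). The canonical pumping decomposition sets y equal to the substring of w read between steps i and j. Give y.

002

State sequence: q0 -0-> q3 -0-> q4 -2-> q0 -1-> q2 -0-> q0 -0-> q3 -0-> q4 -0-> q5
First repeat at step 3: q0 was already visited.

So i = 0, j = 3, giving x = w[0:0] = ε, y = w[0:3] = 002, z = w[3:8] = 10000.
Check: |xy| = 3 ≤ 7 and |y| = 3 ≥ 1. Reading y takes N from q0 back to q0, so every xyⁱz is accepted.
Since N has 7 states, any run of length ≥ 7 visits 7+1 states, so by pigeonhole some state repeats within the first 7 steps — that repeat gives the pumpable loop.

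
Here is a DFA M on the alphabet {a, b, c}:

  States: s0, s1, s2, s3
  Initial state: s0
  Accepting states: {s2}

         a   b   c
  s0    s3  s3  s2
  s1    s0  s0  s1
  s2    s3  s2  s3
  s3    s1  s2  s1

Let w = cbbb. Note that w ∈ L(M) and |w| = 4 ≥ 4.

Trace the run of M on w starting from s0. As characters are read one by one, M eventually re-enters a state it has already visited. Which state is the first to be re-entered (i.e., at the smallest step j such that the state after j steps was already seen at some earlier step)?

s2

State sequence: s0 -c-> s2 -b-> s2 -b-> s2 -b-> s2
First repeat at step 2: s2 was already visited.

The earliest repeat is at step j = 2: M is in s2, which it already visited at step i = 1.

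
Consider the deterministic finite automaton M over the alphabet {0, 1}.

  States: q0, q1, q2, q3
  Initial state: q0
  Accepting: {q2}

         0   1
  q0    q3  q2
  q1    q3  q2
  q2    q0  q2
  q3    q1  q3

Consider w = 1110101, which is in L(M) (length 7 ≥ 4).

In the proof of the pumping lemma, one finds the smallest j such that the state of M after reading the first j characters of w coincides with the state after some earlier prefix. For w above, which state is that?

q2

State sequence: q0 -1-> q2 -1-> q2 -1-> q2 -0-> q0 -1-> q2 -0-> q0 -1-> q2
First repeat at step 2: q2 was already visited.

The earliest repeat is at step j = 2: M is in q2, which it already visited at step i = 1.
With |Q| = 4, pigeonhole forces a state repeat no later than step 4; the substring read between the first and second visits to that state can be pumped.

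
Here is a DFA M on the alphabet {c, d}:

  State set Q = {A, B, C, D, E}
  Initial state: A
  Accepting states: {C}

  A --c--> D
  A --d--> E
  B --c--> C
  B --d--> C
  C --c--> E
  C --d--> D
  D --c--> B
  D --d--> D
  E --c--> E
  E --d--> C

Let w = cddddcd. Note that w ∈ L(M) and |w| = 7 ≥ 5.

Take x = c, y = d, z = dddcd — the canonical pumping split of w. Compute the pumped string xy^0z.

cdddcd

xy⁰z = xz = c·dddcd = cdddcd.
Reading y = d takes M from D back to D, so after x the machine is still in D, and z then leads to the accepting state C. Hence cdddcd ∈ L(M).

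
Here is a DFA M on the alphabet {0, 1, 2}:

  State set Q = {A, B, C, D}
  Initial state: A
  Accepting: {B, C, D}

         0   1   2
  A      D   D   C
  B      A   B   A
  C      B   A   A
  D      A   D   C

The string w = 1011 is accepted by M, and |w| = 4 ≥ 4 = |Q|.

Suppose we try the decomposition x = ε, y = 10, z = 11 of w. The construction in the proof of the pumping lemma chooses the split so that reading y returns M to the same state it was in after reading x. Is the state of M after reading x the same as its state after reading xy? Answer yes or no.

yes

State sequence: A -1-> D -0-> A

After x (step 0): A. After xy (step 2): A.
They match, so y = 10 drives M around a cycle from A back to itself; pumping y any number of times keeps M in A before reading z, and xyⁱz ∈ L(M) for every i ≥ 0.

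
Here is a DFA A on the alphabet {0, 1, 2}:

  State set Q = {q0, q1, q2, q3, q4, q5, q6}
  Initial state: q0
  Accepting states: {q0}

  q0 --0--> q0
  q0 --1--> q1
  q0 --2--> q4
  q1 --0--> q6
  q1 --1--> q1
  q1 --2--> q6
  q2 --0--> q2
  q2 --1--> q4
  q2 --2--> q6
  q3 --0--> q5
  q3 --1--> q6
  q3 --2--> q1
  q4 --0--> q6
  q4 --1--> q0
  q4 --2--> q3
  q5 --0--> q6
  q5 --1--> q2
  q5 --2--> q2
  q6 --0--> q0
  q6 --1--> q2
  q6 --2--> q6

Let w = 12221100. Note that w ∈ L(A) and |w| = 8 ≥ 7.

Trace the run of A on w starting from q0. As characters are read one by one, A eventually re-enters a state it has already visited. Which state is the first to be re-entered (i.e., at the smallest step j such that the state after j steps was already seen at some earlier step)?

Run of A on w = 1 2 2 2 1 1 0 0:
  step 0: q0  (start)
  step 1: q1  (read 1: q0→q1)
  step 2: q6  (read 2: q1→q6)
  step 3: q6  (read 2: q6→q6)   ← first repeat (q6 seen earlier)
  step 4: q6  (read 2: q6→q6)
  step 5: q2  (read 1: q6→q2)
  step 6: q4  (read 1: q2→q4)
  step 7: q6  (read 0: q4→q6)
  step 8: q0  (read 0: q6→q0)

The earliest repeat is at step j = 3: A is in q6, which it already visited at step i = 2.
The DFA has 7 states, so the proof of the pumping lemma guarantees a repeated state among the first 7+1 visited; the segment between the two visits is the pumpable y.

q6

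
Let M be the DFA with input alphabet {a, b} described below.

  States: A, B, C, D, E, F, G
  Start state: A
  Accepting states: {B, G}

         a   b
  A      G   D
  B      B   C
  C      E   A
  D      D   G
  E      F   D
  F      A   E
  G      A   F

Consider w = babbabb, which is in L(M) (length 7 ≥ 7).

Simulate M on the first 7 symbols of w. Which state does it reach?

State sequence: A -b-> D -a-> D -b-> G -b-> F -a-> A -b-> D -b-> G

After reading 7 characters, M is in state G.

G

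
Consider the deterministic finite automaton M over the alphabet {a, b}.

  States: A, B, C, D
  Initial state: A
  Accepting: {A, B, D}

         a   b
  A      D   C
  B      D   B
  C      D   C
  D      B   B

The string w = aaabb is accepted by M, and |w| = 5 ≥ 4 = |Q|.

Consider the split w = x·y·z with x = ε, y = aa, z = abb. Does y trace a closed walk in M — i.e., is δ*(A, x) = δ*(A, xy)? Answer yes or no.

Run of M on the first 2 characters of w = a a:
  step 0: A  (start)
  step 1: D  (read a: A→D)
  step 2: B  (read a: D→B)

After x (step 0): A. After xy (step 2): B.
They differ (A ≠ B), so y is not a cycle from the state after x; this split is not the one the pumping-lemma construction produces, and pumping y need not keep the string in L(M).

no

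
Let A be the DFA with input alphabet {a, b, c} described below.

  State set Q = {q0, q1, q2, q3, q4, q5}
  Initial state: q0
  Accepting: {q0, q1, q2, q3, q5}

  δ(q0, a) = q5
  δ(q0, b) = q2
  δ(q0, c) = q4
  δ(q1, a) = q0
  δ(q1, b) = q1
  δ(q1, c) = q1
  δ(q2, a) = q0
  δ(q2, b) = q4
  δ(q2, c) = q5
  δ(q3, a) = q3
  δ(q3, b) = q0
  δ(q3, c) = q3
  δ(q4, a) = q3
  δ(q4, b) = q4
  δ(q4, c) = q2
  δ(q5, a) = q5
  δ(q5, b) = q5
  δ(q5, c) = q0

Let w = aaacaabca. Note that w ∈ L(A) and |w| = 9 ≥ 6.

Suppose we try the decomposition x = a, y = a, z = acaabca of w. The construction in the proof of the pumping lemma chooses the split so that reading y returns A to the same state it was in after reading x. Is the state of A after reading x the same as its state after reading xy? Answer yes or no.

yes

State sequence: q0 -a-> q5 -a-> q5

After x (step 1): q5. After xy (step 2): q5.
They match, so y = a drives A around a cycle from q5 back to itself; pumping y any number of times keeps A in q5 before reading z, and xyⁱz ∈ L(A) for every i ≥ 0.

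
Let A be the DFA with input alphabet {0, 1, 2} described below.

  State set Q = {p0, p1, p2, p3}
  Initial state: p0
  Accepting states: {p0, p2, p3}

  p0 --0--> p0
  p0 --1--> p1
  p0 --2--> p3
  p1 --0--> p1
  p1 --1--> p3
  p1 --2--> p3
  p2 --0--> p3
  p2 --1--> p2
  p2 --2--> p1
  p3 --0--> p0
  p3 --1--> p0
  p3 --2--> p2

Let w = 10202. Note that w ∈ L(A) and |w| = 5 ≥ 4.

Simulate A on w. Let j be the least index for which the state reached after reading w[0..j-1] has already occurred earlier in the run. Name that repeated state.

p1

State sequence: p0 -1-> p1 -0-> p1 -2-> p3 -0-> p0 -2-> p3
First repeat at step 2: p1 was already visited.

The earliest repeat is at step j = 2: A is in p1, which it already visited at step i = 1.
Since A has 4 states, any run of length ≥ 4 visits 4+1 states, so by pigeonhole some state repeats within the first 4 steps — that repeat gives the pumpable loop.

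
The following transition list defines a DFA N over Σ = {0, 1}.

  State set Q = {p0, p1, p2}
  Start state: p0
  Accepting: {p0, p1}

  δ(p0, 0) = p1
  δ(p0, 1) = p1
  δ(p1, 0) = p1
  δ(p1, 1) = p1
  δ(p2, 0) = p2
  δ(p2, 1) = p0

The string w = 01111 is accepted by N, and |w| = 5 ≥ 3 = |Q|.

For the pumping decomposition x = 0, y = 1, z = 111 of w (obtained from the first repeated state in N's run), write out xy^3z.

xy^3z = 0·1·1·1·111 = 0111111.
Reading y = 1 takes N from p1 back to p1, so after x·y·y·y the machine is still in p1, and z then leads to the accepting state p1. Hence 0111111 ∈ L(N).

0111111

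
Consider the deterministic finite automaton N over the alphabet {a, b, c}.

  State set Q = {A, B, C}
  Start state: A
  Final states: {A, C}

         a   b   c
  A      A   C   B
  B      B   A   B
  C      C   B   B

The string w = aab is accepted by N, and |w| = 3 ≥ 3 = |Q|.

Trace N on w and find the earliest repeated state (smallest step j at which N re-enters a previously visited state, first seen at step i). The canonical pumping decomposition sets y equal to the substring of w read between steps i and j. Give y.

a

Run of N on w = a a b:
  step 0: A  (start)
  step 1: A  (read a: A→A)   ← first repeat (A seen earlier)
  step 2: A  (read a: A→A)
  step 3: C  (read b: A→C)

So i = 0, j = 1, giving x = w[0:0] = ε, y = w[0:1] = a, z = w[1:3] = ab.
Check: |xy| = 1 ≤ 3 and |y| = 1 ≥ 1. Reading y takes N from A back to A, so every xyⁱz is accepted.
With |Q| = 3, pigeonhole forces a state repeat no later than step 3; the substring read between the first and second visits to that state can be pumped.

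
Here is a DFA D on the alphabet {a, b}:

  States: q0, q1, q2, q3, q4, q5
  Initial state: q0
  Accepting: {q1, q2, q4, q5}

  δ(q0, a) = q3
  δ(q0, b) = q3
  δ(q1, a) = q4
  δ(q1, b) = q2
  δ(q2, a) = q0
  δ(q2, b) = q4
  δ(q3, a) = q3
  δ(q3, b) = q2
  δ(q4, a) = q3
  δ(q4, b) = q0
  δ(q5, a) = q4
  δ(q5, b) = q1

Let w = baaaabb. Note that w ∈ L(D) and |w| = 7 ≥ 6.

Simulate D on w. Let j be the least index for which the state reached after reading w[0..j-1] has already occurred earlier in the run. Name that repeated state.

Run of D on w = b a a a a b b:
  step 0: q0  (start)
  step 1: q3  (read b: q0→q3)
  step 2: q3  (read a: q3→q3)   ← first repeat (q3 seen earlier)
  step 3: q3  (read a: q3→q3)
  step 4: q3  (read a: q3→q3)
  step 5: q3  (read a: q3→q3)
  step 6: q2  (read b: q3→q2)
  step 7: q4  (read b: q2→q4)

The earliest repeat is at step j = 2: D is in q3, which it already visited at step i = 1.

q3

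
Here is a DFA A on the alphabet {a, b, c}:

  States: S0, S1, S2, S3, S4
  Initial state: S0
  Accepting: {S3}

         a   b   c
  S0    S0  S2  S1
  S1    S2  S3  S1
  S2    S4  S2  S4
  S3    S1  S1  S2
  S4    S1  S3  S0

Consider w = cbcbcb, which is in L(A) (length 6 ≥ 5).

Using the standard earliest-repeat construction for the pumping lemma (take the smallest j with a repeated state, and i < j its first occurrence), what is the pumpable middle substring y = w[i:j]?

b

Run of A on w = c b c b c b:
  step 0: S0  (start)
  step 1: S1  (read c: S0→S1)
  step 2: S3  (read b: S1→S3)
  step 3: S2  (read c: S3→S2)
  step 4: S2  (read b: S2→S2)   ← first repeat (S2 seen earlier)
  step 5: S4  (read c: S2→S4)
  step 6: S3  (read b: S4→S3)

So i = 3, j = 4, giving x = w[0:3] = cbc, y = w[3:4] = b, z = w[4:6] = cb.
Check: |xy| = 4 ≤ 5 and |y| = 1 ≥ 1. Reading y takes A from S2 back to S2, so every xyⁱz is accepted.
Since A has 5 states, any run of length ≥ 5 visits 5+1 states, so by pigeonhole some state repeats within the first 5 steps — that repeat gives the pumpable loop.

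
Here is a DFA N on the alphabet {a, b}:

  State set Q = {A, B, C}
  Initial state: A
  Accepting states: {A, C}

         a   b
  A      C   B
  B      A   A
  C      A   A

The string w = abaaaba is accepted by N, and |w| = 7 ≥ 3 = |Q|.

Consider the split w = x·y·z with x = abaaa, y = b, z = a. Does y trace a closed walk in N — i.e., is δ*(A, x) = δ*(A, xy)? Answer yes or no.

State sequence: A -a-> C -b-> A -a-> C -a-> A -a-> C -b-> A

After x (step 5): C. After xy (step 6): A.
They differ (C ≠ A), so y is not a cycle from the state after x; this split is not the one the pumping-lemma construction produces, and pumping y need not keep the string in L(N).

no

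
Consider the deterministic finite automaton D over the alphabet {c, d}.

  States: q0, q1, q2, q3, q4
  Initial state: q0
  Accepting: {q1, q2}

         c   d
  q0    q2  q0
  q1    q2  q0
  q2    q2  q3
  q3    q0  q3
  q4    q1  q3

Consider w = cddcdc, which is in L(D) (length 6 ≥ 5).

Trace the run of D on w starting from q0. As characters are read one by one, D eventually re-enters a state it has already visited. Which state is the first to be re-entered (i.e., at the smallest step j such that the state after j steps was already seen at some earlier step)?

q3

State sequence: q0 -c-> q2 -d-> q3 -d-> q3 -c-> q0 -d-> q0 -c-> q2
First repeat at step 3: q3 was already visited.

The earliest repeat is at step j = 3: D is in q3, which it already visited at step i = 2.
Since D has 5 states, any run of length ≥ 5 visits 5+1 states, so by pigeonhole some state repeats within the first 5 steps — that repeat gives the pumpable loop.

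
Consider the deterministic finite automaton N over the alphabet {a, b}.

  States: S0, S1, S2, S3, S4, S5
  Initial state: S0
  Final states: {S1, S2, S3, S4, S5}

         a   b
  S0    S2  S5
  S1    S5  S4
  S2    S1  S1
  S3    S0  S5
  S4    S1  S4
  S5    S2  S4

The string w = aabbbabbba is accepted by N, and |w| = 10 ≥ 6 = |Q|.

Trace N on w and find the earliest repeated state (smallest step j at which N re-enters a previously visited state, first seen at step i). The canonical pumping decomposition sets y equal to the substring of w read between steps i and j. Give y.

Run of N on w = a a b b b a b b b a:
  step 0: S0  (start)
  step 1: S2  (read a: S0→S2)
  step 2: S1  (read a: S2→S1)
  step 3: S4  (read b: S1→S4)
  step 4: S4  (read b: S4→S4)   ← first repeat (S4 seen earlier)
  step 5: S4  (read b: S4→S4)
  step 6: S1  (read a: S4→S1)
  step 7: S4  (read b: S1→S4)
  step 8: S4  (read b: S4→S4)
  step 9: S4  (read b: S4→S4)
  step 10: S1  (read a: S4→S1)

So i = 3, j = 4, giving x = w[0:3] = aab, y = w[3:4] = b, z = w[4:10] = babbba.
Check: |xy| = 4 ≤ 6 and |y| = 1 ≥ 1. Reading y takes N from S4 back to S4, so every xyⁱz is accepted.

b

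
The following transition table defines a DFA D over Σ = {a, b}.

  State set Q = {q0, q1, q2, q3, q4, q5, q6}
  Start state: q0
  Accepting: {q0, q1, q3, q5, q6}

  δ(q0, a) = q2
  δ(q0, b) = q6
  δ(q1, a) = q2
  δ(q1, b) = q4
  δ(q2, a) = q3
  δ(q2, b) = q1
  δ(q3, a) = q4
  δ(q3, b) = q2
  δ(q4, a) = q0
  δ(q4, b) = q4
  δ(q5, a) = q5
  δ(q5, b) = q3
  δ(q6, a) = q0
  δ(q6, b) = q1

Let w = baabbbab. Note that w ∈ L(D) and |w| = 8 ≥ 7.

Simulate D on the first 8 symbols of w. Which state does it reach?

Run of D on the first 8 characters of w = b a a b b b a b:
  step 0: q0  (start)
  step 1: q6  (read b: q0→q6)
  step 2: q0  (read a: q6→q0)
  step 3: q2  (read a: q0→q2)
  step 4: q1  (read b: q2→q1)
  step 5: q4  (read b: q1→q4)
  step 6: q4  (read b: q4→q4)
  step 7: q0  (read a: q4→q0)
  step 8: q6  (read b: q0→q6)

After reading 8 characters, D is in state q6.
(This kind of state-tracing is the core of the pumping-lemma construction: with 7 states, pigeonhole forces a repeat within the first 7 steps.)

q6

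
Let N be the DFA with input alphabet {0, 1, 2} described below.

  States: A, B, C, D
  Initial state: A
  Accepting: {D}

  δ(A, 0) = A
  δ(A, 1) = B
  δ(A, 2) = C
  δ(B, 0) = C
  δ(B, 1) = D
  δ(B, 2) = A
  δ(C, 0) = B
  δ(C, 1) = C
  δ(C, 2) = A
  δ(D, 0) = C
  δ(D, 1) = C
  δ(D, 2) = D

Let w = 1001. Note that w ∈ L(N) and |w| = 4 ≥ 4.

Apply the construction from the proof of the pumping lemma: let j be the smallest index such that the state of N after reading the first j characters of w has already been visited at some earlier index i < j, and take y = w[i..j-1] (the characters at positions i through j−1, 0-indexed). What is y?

00

Run of N on w = 1 0 0 1:
  step 0: A  (start)
  step 1: B  (read 1: A→B)
  step 2: C  (read 0: B→C)
  step 3: B  (read 0: C→B)   ← first repeat (B seen earlier)
  step 4: D  (read 1: B→D)

So i = 1, j = 3, giving x = w[0:1] = 1, y = w[1:3] = 00, z = w[3:4] = 1.
Check: |xy| = 3 ≤ 4 and |y| = 2 ≥ 1. Reading y takes N from B back to B, so every xyⁱz is accepted.
With |Q| = 4, pigeonhole forces a state repeat no later than step 4; the substring read between the first and second visits to that state can be pumped.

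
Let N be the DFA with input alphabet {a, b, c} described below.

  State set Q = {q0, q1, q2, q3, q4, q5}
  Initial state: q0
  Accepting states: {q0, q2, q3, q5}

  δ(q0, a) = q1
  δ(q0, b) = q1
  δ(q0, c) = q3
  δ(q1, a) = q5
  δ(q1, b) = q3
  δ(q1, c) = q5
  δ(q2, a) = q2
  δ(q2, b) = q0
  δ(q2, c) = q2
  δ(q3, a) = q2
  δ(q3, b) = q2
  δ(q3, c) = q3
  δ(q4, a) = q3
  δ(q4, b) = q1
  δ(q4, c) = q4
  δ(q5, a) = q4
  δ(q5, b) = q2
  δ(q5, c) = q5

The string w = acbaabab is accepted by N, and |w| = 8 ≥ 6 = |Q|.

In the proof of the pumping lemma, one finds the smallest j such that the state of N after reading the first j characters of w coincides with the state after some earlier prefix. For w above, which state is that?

q2

Run of N on w = a c b a a b a b:
  step 0: q0  (start)
  step 1: q1  (read a: q0→q1)
  step 2: q5  (read c: q1→q5)
  step 3: q2  (read b: q5→q2)
  step 4: q2  (read a: q2→q2)   ← first repeat (q2 seen earlier)
  step 5: q2  (read a: q2→q2)
  step 6: q0  (read b: q2→q0)
  step 7: q1  (read a: q0→q1)
  step 8: q3  (read b: q1→q3)

The earliest repeat is at step j = 4: N is in q2, which it already visited at step i = 3.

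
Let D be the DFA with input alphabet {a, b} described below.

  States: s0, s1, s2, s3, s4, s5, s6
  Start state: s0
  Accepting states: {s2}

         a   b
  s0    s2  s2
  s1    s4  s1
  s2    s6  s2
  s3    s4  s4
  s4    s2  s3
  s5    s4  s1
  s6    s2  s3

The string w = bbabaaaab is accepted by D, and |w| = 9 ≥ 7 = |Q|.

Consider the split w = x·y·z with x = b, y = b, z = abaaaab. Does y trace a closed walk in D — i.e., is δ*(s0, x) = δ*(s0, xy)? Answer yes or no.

yes

Run of D on the first 2 characters of w = b b:
  step 0: s0  (start)
  step 1: s2  (read b: s0→s2)
  step 2: s2  (read b: s2→s2)

After x (step 1): s2. After xy (step 2): s2.
They match, so y = b drives D around a cycle from s2 back to itself; pumping y any number of times keeps D in s2 before reading z, and xyⁱz ∈ L(D) for every i ≥ 0.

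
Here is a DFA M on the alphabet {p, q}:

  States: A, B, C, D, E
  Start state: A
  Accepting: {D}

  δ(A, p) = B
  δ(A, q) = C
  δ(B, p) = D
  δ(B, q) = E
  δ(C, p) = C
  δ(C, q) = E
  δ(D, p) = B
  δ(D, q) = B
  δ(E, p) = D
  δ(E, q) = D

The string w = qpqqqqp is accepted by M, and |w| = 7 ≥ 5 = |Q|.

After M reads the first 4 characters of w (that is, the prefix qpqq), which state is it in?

D

State sequence: A -q-> C -p-> C -q-> E -q-> D

After reading 4 characters, M is in state D.
(This kind of state-tracing is the core of the pumping-lemma construction: with 5 states, pigeonhole forces a repeat within the first 5 steps.)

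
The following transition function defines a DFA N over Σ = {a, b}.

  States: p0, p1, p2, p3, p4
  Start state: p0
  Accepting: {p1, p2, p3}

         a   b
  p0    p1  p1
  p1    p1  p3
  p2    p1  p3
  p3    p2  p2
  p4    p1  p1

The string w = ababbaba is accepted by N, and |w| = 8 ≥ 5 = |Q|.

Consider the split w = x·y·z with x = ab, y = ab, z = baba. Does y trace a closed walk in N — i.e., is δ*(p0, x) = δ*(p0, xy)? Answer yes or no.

yes

Run of N on the first 4 characters of w = a b a b:
  step 0: p0  (start)
  step 1: p1  (read a: p0→p1)
  step 2: p3  (read b: p1→p3)
  step 3: p2  (read a: p3→p2)
  step 4: p3  (read b: p2→p3)

After x (step 2): p3. After xy (step 4): p3.
They match, so y = ab drives N around a cycle from p3 back to itself; pumping y any number of times keeps N in p3 before reading z, and xyⁱz ∈ L(N) for every i ≥ 0.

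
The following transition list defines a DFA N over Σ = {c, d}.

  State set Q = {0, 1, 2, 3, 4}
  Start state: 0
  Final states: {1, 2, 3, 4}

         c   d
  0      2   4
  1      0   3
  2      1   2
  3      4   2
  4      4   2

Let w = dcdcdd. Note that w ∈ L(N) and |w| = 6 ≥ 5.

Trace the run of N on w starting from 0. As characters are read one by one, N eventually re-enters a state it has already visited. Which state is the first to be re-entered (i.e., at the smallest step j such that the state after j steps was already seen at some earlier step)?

Run of N on w = d c d c d d:
  step 0: 0  (start)
  step 1: 4  (read d: 0→4)
  step 2: 4  (read c: 4→4)   ← first repeat (4 seen earlier)
  step 3: 2  (read d: 4→2)
  step 4: 1  (read c: 2→1)
  step 5: 3  (read d: 1→3)
  step 6: 2  (read d: 3→2)

The earliest repeat is at step j = 2: N is in 4, which it already visited at step i = 1.
With |Q| = 5, pigeonhole forces a state repeat no later than step 5; the substring read between the first and second visits to that state can be pumped.

4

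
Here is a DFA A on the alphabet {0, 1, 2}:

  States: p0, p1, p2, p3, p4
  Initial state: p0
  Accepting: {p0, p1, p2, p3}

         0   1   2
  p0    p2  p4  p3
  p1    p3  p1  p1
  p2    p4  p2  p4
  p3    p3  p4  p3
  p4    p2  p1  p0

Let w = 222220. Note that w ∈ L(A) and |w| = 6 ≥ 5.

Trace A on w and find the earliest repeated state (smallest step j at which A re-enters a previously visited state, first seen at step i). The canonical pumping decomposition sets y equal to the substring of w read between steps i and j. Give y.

2

State sequence: p0 -2-> p3 -2-> p3 -2-> p3 -2-> p3 -2-> p3 -0-> p3
First repeat at step 2: p3 was already visited.

So i = 1, j = 2, giving x = w[0:1] = 2, y = w[1:2] = 2, z = w[2:6] = 2220.
Check: |xy| = 2 ≤ 5 and |y| = 1 ≥ 1. Reading y takes A from p3 back to p3, so every xyⁱz is accepted.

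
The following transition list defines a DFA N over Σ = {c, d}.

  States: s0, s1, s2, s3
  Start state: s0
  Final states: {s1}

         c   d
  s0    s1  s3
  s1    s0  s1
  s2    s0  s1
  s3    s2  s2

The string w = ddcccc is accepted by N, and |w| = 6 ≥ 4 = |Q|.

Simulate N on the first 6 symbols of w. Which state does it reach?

State sequence: s0 -d-> s3 -d-> s2 -c-> s0 -c-> s1 -c-> s0 -c-> s1

After reading 6 characters, N is in state s1.
(This kind of state-tracing is the core of the pumping-lemma construction: with 4 states, pigeonhole forces a repeat within the first 4 steps.)

s1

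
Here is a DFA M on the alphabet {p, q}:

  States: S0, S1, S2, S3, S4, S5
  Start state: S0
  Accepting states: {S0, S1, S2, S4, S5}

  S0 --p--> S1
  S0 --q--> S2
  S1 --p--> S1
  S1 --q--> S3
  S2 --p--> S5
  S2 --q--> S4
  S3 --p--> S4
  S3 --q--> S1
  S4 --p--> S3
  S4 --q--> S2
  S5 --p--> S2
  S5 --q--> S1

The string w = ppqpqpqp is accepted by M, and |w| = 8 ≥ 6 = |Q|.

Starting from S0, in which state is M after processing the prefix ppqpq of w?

State sequence: S0 -p-> S1 -p-> S1 -q-> S3 -p-> S4 -q-> S2

After reading 5 characters, M is in state S2.
(This kind of state-tracing is the core of the pumping-lemma construction: with 6 states, pigeonhole forces a repeat within the first 6 steps.)

S2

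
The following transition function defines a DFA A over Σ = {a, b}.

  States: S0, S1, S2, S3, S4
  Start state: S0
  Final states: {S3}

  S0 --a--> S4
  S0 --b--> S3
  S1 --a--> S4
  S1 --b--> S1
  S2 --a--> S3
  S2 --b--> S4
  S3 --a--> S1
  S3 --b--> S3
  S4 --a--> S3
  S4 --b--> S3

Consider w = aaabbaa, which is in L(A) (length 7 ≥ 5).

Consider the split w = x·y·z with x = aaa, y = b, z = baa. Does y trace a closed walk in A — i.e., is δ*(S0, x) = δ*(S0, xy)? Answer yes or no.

State sequence: S0 -a-> S4 -a-> S3 -a-> S1 -b-> S1

After x (step 3): S1. After xy (step 4): S1.
They match, so y = b drives A around a cycle from S1 back to itself; pumping y any number of times keeps A in S1 before reading z, and xyⁱz ∈ L(A) for every i ≥ 0.

yes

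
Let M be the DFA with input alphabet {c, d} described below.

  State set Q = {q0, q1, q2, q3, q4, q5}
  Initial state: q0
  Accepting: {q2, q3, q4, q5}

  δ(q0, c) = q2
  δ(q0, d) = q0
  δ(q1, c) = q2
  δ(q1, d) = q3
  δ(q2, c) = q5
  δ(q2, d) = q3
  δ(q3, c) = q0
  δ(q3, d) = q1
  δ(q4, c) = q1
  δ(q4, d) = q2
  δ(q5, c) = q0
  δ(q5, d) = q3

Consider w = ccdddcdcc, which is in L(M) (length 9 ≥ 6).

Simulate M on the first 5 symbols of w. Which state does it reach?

Run of M on the first 5 characters of w = c c d d d:
  step 0: q0  (start)
  step 1: q2  (read c: q0→q2)
  step 2: q5  (read c: q2→q5)
  step 3: q3  (read d: q5→q3)
  step 4: q1  (read d: q3→q1)
  step 5: q3  (read d: q1→q3)

After reading 5 characters, M is in state q3.
(This kind of state-tracing is the core of the pumping-lemma construction: with 6 states, pigeonhole forces a repeat within the first 6 steps.)

q3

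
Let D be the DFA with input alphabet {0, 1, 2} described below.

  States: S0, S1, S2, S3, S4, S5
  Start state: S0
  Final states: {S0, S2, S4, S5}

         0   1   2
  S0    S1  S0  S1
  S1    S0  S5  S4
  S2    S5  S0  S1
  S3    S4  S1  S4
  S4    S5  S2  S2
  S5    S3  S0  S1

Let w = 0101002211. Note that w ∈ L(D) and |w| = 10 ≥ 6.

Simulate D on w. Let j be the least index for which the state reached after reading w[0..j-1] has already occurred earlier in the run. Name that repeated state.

S1

State sequence: S0 -0-> S1 -1-> S5 -0-> S3 -1-> S1 -0-> S0 -0-> S1 -2-> S4 -2-> S2 -1-> S0 -1-> S0
First repeat at step 4: S1 was already visited.

The earliest repeat is at step j = 4: D is in S1, which it already visited at step i = 1.
Pumping length from the standard proof: p = 6 (the number of states). The repeated state found above gives |xy| = j ≤ 6 and |y| = j − i ≥ 1.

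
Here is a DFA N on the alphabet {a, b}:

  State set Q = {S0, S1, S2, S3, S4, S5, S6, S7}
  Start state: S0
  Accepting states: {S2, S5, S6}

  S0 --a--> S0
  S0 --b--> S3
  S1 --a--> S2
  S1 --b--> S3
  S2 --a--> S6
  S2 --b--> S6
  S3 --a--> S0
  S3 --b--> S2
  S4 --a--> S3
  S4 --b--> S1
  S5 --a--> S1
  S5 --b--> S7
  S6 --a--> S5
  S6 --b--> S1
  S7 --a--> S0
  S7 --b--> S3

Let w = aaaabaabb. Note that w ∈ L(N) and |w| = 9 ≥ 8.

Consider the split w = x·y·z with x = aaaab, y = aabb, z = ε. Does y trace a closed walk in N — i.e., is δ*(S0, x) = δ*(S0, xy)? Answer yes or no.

Run of N on the first 9 characters of w = a a a a b a a b b:
  step 0: S0  (start)
  step 1: S0  (read a: S0→S0)
  step 2: S0  (read a: S0→S0)
  step 3: S0  (read a: S0→S0)
  step 4: S0  (read a: S0→S0)
  step 5: S3  (read b: S0→S3)
  step 6: S0  (read a: S3→S0)
  step 7: S0  (read a: S0→S0)
  step 8: S3  (read b: S0→S3)
  step 9: S2  (read b: S3→S2)

After x (step 5): S3. After xy (step 9): S2.
They differ (S3 ≠ S2), so y is not a cycle from the state after x; this split is not the one the pumping-lemma construction produces, and pumping y need not keep the string in L(N).

no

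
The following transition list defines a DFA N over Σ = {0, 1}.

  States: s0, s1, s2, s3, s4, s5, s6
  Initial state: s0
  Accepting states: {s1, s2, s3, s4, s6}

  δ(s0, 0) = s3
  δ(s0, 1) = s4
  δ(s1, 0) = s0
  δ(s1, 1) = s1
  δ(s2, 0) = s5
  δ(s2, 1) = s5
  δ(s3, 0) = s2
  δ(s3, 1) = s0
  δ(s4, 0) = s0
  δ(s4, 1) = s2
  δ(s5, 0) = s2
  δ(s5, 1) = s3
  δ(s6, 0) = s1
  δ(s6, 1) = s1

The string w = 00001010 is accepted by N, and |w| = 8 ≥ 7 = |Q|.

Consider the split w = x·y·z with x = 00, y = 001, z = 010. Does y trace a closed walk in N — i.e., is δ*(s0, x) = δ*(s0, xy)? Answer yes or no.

Run of N on the first 5 characters of w = 0 0 0 0 1:
  step 0: s0  (start)
  step 1: s3  (read 0: s0→s3)
  step 2: s2  (read 0: s3→s2)
  step 3: s5  (read 0: s2→s5)
  step 4: s2  (read 0: s5→s2)
  step 5: s5  (read 1: s2→s5)

After x (step 2): s2. After xy (step 5): s5.
They differ (s2 ≠ s5), so y is not a cycle from the state after x; this split is not the one the pumping-lemma construction produces, and pumping y need not keep the string in L(N).

no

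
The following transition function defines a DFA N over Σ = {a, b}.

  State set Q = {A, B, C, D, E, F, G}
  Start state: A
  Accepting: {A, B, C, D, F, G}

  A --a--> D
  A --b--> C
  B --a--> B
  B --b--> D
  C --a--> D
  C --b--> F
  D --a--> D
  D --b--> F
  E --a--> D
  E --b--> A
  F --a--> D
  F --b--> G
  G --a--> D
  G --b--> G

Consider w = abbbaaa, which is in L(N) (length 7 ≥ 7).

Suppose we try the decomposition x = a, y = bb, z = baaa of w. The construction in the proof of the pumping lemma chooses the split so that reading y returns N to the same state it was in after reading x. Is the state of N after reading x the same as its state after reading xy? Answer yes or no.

no

Run of N on the first 3 characters of w = a b b:
  step 0: A  (start)
  step 1: D  (read a: A→D)
  step 2: F  (read b: D→F)
  step 3: G  (read b: F→G)

After x (step 1): D. After xy (step 3): G.
They differ (D ≠ G), so y is not a cycle from the state after x; this split is not the one the pumping-lemma construction produces, and pumping y need not keep the string in L(N).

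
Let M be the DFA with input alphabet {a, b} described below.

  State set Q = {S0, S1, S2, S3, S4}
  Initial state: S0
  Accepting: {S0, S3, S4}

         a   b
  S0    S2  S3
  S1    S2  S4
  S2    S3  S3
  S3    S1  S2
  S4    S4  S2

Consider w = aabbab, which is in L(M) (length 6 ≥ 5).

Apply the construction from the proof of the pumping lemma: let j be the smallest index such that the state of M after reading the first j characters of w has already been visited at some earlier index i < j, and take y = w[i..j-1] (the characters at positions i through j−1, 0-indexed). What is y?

ab

State sequence: S0 -a-> S2 -a-> S3 -b-> S2 -b-> S3 -a-> S1 -b-> S4
First repeat at step 3: S2 was already visited.

So i = 1, j = 3, giving x = w[0:1] = a, y = w[1:3] = ab, z = w[3:6] = bab.
Check: |xy| = 3 ≤ 5 and |y| = 2 ≥ 1. Reading y takes M from S2 back to S2, so every xyⁱz is accepted.
With |Q| = 5, pigeonhole forces a state repeat no later than step 5; the substring read between the first and second visits to that state can be pumped.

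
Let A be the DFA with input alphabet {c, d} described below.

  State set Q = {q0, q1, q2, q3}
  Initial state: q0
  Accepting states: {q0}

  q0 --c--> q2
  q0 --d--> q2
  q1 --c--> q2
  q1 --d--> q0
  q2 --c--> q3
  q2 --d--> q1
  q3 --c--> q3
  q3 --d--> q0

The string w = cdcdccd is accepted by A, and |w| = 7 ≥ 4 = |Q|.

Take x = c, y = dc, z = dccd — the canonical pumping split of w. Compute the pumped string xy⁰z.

xy⁰z = xz = c·dccd = cdccd.
Reading y = dc takes A from q2 back to q2, so after x the machine is still in q2, and z then leads to the accepting state q0. Hence cdccd ∈ L(A).

cdccd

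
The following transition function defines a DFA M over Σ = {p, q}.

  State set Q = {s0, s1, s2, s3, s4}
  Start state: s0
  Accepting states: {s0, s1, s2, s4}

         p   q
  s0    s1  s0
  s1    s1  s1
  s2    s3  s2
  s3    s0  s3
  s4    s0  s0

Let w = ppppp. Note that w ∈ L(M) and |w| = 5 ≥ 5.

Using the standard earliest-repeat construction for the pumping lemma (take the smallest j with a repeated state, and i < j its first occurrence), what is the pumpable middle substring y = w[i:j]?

p

State sequence: s0 -p-> s1 -p-> s1 -p-> s1 -p-> s1 -p-> s1
First repeat at step 2: s1 was already visited.

So i = 1, j = 2, giving x = w[0:1] = p, y = w[1:2] = p, z = w[2:5] = ppp.
Check: |xy| = 2 ≤ 5 and |y| = 1 ≥ 1. Reading y takes M from s1 back to s1, so every xyⁱz is accepted.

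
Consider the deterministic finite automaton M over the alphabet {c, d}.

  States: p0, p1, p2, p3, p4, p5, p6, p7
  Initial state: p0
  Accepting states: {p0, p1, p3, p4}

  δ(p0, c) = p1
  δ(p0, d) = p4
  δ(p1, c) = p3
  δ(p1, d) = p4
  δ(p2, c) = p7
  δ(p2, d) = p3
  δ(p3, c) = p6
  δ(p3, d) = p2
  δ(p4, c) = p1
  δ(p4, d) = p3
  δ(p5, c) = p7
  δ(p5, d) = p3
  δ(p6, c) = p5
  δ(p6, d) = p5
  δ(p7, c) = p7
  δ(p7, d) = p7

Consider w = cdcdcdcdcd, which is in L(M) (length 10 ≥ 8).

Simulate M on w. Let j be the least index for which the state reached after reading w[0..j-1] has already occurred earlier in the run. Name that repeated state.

p1

Run of M on w = c d c d c d c d c d:
  step 0: p0  (start)
  step 1: p1  (read c: p0→p1)
  step 2: p4  (read d: p1→p4)
  step 3: p1  (read c: p4→p1)   ← first repeat (p1 seen earlier)
  step 4: p4  (read d: p1→p4)
  step 5: p1  (read c: p4→p1)
  step 6: p4  (read d: p1→p4)
  step 7: p1  (read c: p4→p1)
  step 8: p4  (read d: p1→p4)
  step 9: p1  (read c: p4→p1)
  step 10: p4  (read d: p1→p4)

The earliest repeat is at step j = 3: M is in p1, which it already visited at step i = 1.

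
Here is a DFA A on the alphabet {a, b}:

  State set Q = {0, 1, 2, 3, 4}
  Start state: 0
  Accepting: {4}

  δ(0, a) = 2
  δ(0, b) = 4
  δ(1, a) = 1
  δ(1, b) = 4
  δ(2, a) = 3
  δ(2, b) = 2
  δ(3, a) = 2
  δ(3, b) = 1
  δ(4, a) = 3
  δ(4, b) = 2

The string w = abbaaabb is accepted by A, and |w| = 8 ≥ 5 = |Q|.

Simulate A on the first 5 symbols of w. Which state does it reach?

2

Run of A on the first 5 characters of w = a b b a a:
  step 0: 0  (start)
  step 1: 2  (read a: 0→2)
  step 2: 2  (read b: 2→2)
  step 3: 2  (read b: 2→2)
  step 4: 3  (read a: 2→3)
  step 5: 2  (read a: 3→2)

After reading 5 characters, A is in state 2.
(This kind of state-tracing is the core of the pumping-lemma construction: with 5 states, pigeonhole forces a repeat within the first 5 steps.)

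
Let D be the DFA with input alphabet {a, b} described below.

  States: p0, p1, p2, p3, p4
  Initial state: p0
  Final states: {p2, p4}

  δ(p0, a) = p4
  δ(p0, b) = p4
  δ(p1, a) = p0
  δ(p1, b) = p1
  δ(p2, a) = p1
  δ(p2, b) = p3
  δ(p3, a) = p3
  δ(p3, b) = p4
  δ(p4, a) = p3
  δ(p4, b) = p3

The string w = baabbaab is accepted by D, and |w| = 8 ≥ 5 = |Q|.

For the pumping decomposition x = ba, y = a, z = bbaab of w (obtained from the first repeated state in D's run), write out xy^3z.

baaaabbaab

xy^3z = ba·a·a·a·bbaab = baaaabbaab.
Reading y = a takes D from p3 back to p3, so after x·y·y·y the machine is still in p3, and z then leads to the accepting state p4. Hence baaaabbaab ∈ L(D).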